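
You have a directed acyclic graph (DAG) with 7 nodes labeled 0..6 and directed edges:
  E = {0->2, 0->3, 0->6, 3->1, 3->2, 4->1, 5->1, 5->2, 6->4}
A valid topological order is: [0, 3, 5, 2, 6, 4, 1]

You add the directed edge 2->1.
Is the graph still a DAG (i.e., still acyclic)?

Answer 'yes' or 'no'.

Given toposort: [0, 3, 5, 2, 6, 4, 1]
Position of 2: index 3; position of 1: index 6
New edge 2->1: forward
Forward edge: respects the existing order. Still a DAG, same toposort still valid.
Still a DAG? yes

Answer: yes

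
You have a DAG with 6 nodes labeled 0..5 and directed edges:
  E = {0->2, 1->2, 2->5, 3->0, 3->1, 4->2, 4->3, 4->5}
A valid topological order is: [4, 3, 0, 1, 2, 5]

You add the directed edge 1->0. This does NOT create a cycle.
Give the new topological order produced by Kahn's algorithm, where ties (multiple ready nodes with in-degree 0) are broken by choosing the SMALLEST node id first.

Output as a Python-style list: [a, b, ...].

Old toposort: [4, 3, 0, 1, 2, 5]
Added edge: 1->0
Position of 1 (3) > position of 0 (2). Must reorder: 1 must now come before 0.
Run Kahn's algorithm (break ties by smallest node id):
  initial in-degrees: [2, 1, 3, 1, 0, 2]
  ready (indeg=0): [4]
  pop 4: indeg[2]->2; indeg[3]->0; indeg[5]->1 | ready=[3] | order so far=[4]
  pop 3: indeg[0]->1; indeg[1]->0 | ready=[1] | order so far=[4, 3]
  pop 1: indeg[0]->0; indeg[2]->1 | ready=[0] | order so far=[4, 3, 1]
  pop 0: indeg[2]->0 | ready=[2] | order so far=[4, 3, 1, 0]
  pop 2: indeg[5]->0 | ready=[5] | order so far=[4, 3, 1, 0, 2]
  pop 5: no out-edges | ready=[] | order so far=[4, 3, 1, 0, 2, 5]
  Result: [4, 3, 1, 0, 2, 5]

Answer: [4, 3, 1, 0, 2, 5]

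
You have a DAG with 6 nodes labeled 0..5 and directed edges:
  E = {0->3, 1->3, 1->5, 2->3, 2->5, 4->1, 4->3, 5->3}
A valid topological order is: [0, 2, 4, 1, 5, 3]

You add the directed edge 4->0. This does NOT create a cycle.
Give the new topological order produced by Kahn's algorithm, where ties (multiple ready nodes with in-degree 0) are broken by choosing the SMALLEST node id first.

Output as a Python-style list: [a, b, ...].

Old toposort: [0, 2, 4, 1, 5, 3]
Added edge: 4->0
Position of 4 (2) > position of 0 (0). Must reorder: 4 must now come before 0.
Run Kahn's algorithm (break ties by smallest node id):
  initial in-degrees: [1, 1, 0, 5, 0, 2]
  ready (indeg=0): [2, 4]
  pop 2: indeg[3]->4; indeg[5]->1 | ready=[4] | order so far=[2]
  pop 4: indeg[0]->0; indeg[1]->0; indeg[3]->3 | ready=[0, 1] | order so far=[2, 4]
  pop 0: indeg[3]->2 | ready=[1] | order so far=[2, 4, 0]
  pop 1: indeg[3]->1; indeg[5]->0 | ready=[5] | order so far=[2, 4, 0, 1]
  pop 5: indeg[3]->0 | ready=[3] | order so far=[2, 4, 0, 1, 5]
  pop 3: no out-edges | ready=[] | order so far=[2, 4, 0, 1, 5, 3]
  Result: [2, 4, 0, 1, 5, 3]

Answer: [2, 4, 0, 1, 5, 3]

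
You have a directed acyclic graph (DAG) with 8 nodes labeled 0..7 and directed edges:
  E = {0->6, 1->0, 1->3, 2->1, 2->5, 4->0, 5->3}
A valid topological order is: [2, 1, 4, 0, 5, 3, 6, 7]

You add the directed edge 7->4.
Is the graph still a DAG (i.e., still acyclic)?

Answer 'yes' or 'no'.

Answer: yes

Derivation:
Given toposort: [2, 1, 4, 0, 5, 3, 6, 7]
Position of 7: index 7; position of 4: index 2
New edge 7->4: backward (u after v in old order)
Backward edge: old toposort is now invalid. Check if this creates a cycle.
Does 4 already reach 7? Reachable from 4: [0, 4, 6]. NO -> still a DAG (reorder needed).
Still a DAG? yes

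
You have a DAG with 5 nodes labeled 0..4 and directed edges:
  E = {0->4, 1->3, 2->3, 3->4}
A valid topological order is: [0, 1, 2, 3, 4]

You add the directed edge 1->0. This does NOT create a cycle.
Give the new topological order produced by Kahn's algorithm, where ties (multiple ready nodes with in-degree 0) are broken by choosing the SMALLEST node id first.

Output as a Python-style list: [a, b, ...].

Answer: [1, 0, 2, 3, 4]

Derivation:
Old toposort: [0, 1, 2, 3, 4]
Added edge: 1->0
Position of 1 (1) > position of 0 (0). Must reorder: 1 must now come before 0.
Run Kahn's algorithm (break ties by smallest node id):
  initial in-degrees: [1, 0, 0, 2, 2]
  ready (indeg=0): [1, 2]
  pop 1: indeg[0]->0; indeg[3]->1 | ready=[0, 2] | order so far=[1]
  pop 0: indeg[4]->1 | ready=[2] | order so far=[1, 0]
  pop 2: indeg[3]->0 | ready=[3] | order so far=[1, 0, 2]
  pop 3: indeg[4]->0 | ready=[4] | order so far=[1, 0, 2, 3]
  pop 4: no out-edges | ready=[] | order so far=[1, 0, 2, 3, 4]
  Result: [1, 0, 2, 3, 4]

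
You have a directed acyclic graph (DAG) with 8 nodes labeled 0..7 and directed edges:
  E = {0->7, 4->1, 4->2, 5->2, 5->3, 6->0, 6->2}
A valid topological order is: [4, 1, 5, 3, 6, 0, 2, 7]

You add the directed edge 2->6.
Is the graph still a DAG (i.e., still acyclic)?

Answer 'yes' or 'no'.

Given toposort: [4, 1, 5, 3, 6, 0, 2, 7]
Position of 2: index 6; position of 6: index 4
New edge 2->6: backward (u after v in old order)
Backward edge: old toposort is now invalid. Check if this creates a cycle.
Does 6 already reach 2? Reachable from 6: [0, 2, 6, 7]. YES -> cycle!
Still a DAG? no

Answer: no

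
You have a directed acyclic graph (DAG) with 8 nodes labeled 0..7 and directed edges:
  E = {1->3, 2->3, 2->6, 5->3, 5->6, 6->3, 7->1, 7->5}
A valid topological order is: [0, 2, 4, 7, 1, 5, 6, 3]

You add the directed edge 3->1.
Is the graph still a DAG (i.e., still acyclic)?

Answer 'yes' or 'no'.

Given toposort: [0, 2, 4, 7, 1, 5, 6, 3]
Position of 3: index 7; position of 1: index 4
New edge 3->1: backward (u after v in old order)
Backward edge: old toposort is now invalid. Check if this creates a cycle.
Does 1 already reach 3? Reachable from 1: [1, 3]. YES -> cycle!
Still a DAG? no

Answer: no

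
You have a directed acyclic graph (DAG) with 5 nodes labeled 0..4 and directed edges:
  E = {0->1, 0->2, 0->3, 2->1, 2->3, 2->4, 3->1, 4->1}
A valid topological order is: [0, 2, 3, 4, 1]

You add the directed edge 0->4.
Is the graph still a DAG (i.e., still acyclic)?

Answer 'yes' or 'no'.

Answer: yes

Derivation:
Given toposort: [0, 2, 3, 4, 1]
Position of 0: index 0; position of 4: index 3
New edge 0->4: forward
Forward edge: respects the existing order. Still a DAG, same toposort still valid.
Still a DAG? yes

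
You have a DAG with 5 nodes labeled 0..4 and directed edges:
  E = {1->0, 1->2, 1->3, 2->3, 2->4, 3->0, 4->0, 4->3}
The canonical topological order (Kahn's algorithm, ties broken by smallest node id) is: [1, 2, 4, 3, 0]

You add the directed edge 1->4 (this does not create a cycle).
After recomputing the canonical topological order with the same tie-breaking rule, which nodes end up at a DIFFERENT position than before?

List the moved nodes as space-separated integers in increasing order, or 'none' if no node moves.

Old toposort: [1, 2, 4, 3, 0]
Added edge 1->4
Recompute Kahn (smallest-id tiebreak):
  initial in-degrees: [3, 0, 1, 3, 2]
  ready (indeg=0): [1]
  pop 1: indeg[0]->2; indeg[2]->0; indeg[3]->2; indeg[4]->1 | ready=[2] | order so far=[1]
  pop 2: indeg[3]->1; indeg[4]->0 | ready=[4] | order so far=[1, 2]
  pop 4: indeg[0]->1; indeg[3]->0 | ready=[3] | order so far=[1, 2, 4]
  pop 3: indeg[0]->0 | ready=[0] | order so far=[1, 2, 4, 3]
  pop 0: no out-edges | ready=[] | order so far=[1, 2, 4, 3, 0]
New canonical toposort: [1, 2, 4, 3, 0]
Compare positions:
  Node 0: index 4 -> 4 (same)
  Node 1: index 0 -> 0 (same)
  Node 2: index 1 -> 1 (same)
  Node 3: index 3 -> 3 (same)
  Node 4: index 2 -> 2 (same)
Nodes that changed position: none

Answer: none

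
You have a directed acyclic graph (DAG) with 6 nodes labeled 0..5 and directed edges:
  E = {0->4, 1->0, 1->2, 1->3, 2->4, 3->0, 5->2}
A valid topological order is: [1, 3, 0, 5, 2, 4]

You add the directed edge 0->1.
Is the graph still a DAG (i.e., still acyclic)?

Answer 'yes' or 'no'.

Given toposort: [1, 3, 0, 5, 2, 4]
Position of 0: index 2; position of 1: index 0
New edge 0->1: backward (u after v in old order)
Backward edge: old toposort is now invalid. Check if this creates a cycle.
Does 1 already reach 0? Reachable from 1: [0, 1, 2, 3, 4]. YES -> cycle!
Still a DAG? no

Answer: no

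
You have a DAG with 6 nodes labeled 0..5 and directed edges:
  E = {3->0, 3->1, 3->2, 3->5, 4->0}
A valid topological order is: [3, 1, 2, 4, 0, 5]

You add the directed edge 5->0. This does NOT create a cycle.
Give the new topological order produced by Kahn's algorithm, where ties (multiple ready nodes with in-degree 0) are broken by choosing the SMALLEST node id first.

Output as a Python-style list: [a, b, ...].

Old toposort: [3, 1, 2, 4, 0, 5]
Added edge: 5->0
Position of 5 (5) > position of 0 (4). Must reorder: 5 must now come before 0.
Run Kahn's algorithm (break ties by smallest node id):
  initial in-degrees: [3, 1, 1, 0, 0, 1]
  ready (indeg=0): [3, 4]
  pop 3: indeg[0]->2; indeg[1]->0; indeg[2]->0; indeg[5]->0 | ready=[1, 2, 4, 5] | order so far=[3]
  pop 1: no out-edges | ready=[2, 4, 5] | order so far=[3, 1]
  pop 2: no out-edges | ready=[4, 5] | order so far=[3, 1, 2]
  pop 4: indeg[0]->1 | ready=[5] | order so far=[3, 1, 2, 4]
  pop 5: indeg[0]->0 | ready=[0] | order so far=[3, 1, 2, 4, 5]
  pop 0: no out-edges | ready=[] | order so far=[3, 1, 2, 4, 5, 0]
  Result: [3, 1, 2, 4, 5, 0]

Answer: [3, 1, 2, 4, 5, 0]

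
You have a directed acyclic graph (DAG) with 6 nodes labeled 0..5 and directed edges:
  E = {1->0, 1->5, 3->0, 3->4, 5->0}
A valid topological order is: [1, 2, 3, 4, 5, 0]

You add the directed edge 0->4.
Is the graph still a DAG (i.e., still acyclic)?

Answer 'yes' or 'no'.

Given toposort: [1, 2, 3, 4, 5, 0]
Position of 0: index 5; position of 4: index 3
New edge 0->4: backward (u after v in old order)
Backward edge: old toposort is now invalid. Check if this creates a cycle.
Does 4 already reach 0? Reachable from 4: [4]. NO -> still a DAG (reorder needed).
Still a DAG? yes

Answer: yes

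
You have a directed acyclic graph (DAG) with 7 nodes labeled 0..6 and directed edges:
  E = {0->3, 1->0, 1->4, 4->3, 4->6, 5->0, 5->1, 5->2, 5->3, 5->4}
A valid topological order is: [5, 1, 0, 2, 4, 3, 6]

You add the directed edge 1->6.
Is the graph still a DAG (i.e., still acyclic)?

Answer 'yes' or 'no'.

Answer: yes

Derivation:
Given toposort: [5, 1, 0, 2, 4, 3, 6]
Position of 1: index 1; position of 6: index 6
New edge 1->6: forward
Forward edge: respects the existing order. Still a DAG, same toposort still valid.
Still a DAG? yes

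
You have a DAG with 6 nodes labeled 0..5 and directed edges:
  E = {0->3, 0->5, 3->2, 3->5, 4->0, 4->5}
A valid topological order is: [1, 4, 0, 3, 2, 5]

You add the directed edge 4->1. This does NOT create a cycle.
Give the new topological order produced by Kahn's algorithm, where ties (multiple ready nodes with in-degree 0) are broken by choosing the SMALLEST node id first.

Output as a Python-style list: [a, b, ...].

Answer: [4, 0, 1, 3, 2, 5]

Derivation:
Old toposort: [1, 4, 0, 3, 2, 5]
Added edge: 4->1
Position of 4 (1) > position of 1 (0). Must reorder: 4 must now come before 1.
Run Kahn's algorithm (break ties by smallest node id):
  initial in-degrees: [1, 1, 1, 1, 0, 3]
  ready (indeg=0): [4]
  pop 4: indeg[0]->0; indeg[1]->0; indeg[5]->2 | ready=[0, 1] | order so far=[4]
  pop 0: indeg[3]->0; indeg[5]->1 | ready=[1, 3] | order so far=[4, 0]
  pop 1: no out-edges | ready=[3] | order so far=[4, 0, 1]
  pop 3: indeg[2]->0; indeg[5]->0 | ready=[2, 5] | order so far=[4, 0, 1, 3]
  pop 2: no out-edges | ready=[5] | order so far=[4, 0, 1, 3, 2]
  pop 5: no out-edges | ready=[] | order so far=[4, 0, 1, 3, 2, 5]
  Result: [4, 0, 1, 3, 2, 5]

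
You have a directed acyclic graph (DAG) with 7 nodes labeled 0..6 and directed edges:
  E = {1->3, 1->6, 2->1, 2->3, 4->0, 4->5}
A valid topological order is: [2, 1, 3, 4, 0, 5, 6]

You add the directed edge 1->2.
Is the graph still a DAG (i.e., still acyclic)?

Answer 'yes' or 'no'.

Given toposort: [2, 1, 3, 4, 0, 5, 6]
Position of 1: index 1; position of 2: index 0
New edge 1->2: backward (u after v in old order)
Backward edge: old toposort is now invalid. Check if this creates a cycle.
Does 2 already reach 1? Reachable from 2: [1, 2, 3, 6]. YES -> cycle!
Still a DAG? no

Answer: no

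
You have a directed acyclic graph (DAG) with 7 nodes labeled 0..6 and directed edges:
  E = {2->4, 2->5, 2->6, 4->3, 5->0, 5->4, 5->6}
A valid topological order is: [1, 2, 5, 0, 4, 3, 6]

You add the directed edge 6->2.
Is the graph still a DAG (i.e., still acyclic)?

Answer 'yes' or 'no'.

Answer: no

Derivation:
Given toposort: [1, 2, 5, 0, 4, 3, 6]
Position of 6: index 6; position of 2: index 1
New edge 6->2: backward (u after v in old order)
Backward edge: old toposort is now invalid. Check if this creates a cycle.
Does 2 already reach 6? Reachable from 2: [0, 2, 3, 4, 5, 6]. YES -> cycle!
Still a DAG? no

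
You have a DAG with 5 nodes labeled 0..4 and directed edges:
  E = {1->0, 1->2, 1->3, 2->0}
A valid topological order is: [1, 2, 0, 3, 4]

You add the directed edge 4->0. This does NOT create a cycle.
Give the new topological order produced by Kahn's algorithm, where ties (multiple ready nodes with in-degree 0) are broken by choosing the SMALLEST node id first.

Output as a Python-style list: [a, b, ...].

Old toposort: [1, 2, 0, 3, 4]
Added edge: 4->0
Position of 4 (4) > position of 0 (2). Must reorder: 4 must now come before 0.
Run Kahn's algorithm (break ties by smallest node id):
  initial in-degrees: [3, 0, 1, 1, 0]
  ready (indeg=0): [1, 4]
  pop 1: indeg[0]->2; indeg[2]->0; indeg[3]->0 | ready=[2, 3, 4] | order so far=[1]
  pop 2: indeg[0]->1 | ready=[3, 4] | order so far=[1, 2]
  pop 3: no out-edges | ready=[4] | order so far=[1, 2, 3]
  pop 4: indeg[0]->0 | ready=[0] | order so far=[1, 2, 3, 4]
  pop 0: no out-edges | ready=[] | order so far=[1, 2, 3, 4, 0]
  Result: [1, 2, 3, 4, 0]

Answer: [1, 2, 3, 4, 0]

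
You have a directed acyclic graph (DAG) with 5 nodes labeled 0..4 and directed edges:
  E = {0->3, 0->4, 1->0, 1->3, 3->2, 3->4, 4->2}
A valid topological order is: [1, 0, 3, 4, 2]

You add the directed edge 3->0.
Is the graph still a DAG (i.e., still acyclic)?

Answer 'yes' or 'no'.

Given toposort: [1, 0, 3, 4, 2]
Position of 3: index 2; position of 0: index 1
New edge 3->0: backward (u after v in old order)
Backward edge: old toposort is now invalid. Check if this creates a cycle.
Does 0 already reach 3? Reachable from 0: [0, 2, 3, 4]. YES -> cycle!
Still a DAG? no

Answer: no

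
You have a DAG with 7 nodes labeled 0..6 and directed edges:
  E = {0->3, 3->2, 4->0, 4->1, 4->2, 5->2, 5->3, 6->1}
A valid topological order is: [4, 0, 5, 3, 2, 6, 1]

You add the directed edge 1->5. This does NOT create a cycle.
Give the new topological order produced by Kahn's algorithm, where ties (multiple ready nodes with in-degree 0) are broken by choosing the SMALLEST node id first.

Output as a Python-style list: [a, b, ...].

Old toposort: [4, 0, 5, 3, 2, 6, 1]
Added edge: 1->5
Position of 1 (6) > position of 5 (2). Must reorder: 1 must now come before 5.
Run Kahn's algorithm (break ties by smallest node id):
  initial in-degrees: [1, 2, 3, 2, 0, 1, 0]
  ready (indeg=0): [4, 6]
  pop 4: indeg[0]->0; indeg[1]->1; indeg[2]->2 | ready=[0, 6] | order so far=[4]
  pop 0: indeg[3]->1 | ready=[6] | order so far=[4, 0]
  pop 6: indeg[1]->0 | ready=[1] | order so far=[4, 0, 6]
  pop 1: indeg[5]->0 | ready=[5] | order so far=[4, 0, 6, 1]
  pop 5: indeg[2]->1; indeg[3]->0 | ready=[3] | order so far=[4, 0, 6, 1, 5]
  pop 3: indeg[2]->0 | ready=[2] | order so far=[4, 0, 6, 1, 5, 3]
  pop 2: no out-edges | ready=[] | order so far=[4, 0, 6, 1, 5, 3, 2]
  Result: [4, 0, 6, 1, 5, 3, 2]

Answer: [4, 0, 6, 1, 5, 3, 2]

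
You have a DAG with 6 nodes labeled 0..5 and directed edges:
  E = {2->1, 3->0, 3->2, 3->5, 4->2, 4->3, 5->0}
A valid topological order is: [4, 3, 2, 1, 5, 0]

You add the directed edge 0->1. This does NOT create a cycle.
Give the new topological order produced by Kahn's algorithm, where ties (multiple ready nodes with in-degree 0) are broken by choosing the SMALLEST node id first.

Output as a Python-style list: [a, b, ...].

Old toposort: [4, 3, 2, 1, 5, 0]
Added edge: 0->1
Position of 0 (5) > position of 1 (3). Must reorder: 0 must now come before 1.
Run Kahn's algorithm (break ties by smallest node id):
  initial in-degrees: [2, 2, 2, 1, 0, 1]
  ready (indeg=0): [4]
  pop 4: indeg[2]->1; indeg[3]->0 | ready=[3] | order so far=[4]
  pop 3: indeg[0]->1; indeg[2]->0; indeg[5]->0 | ready=[2, 5] | order so far=[4, 3]
  pop 2: indeg[1]->1 | ready=[5] | order so far=[4, 3, 2]
  pop 5: indeg[0]->0 | ready=[0] | order so far=[4, 3, 2, 5]
  pop 0: indeg[1]->0 | ready=[1] | order so far=[4, 3, 2, 5, 0]
  pop 1: no out-edges | ready=[] | order so far=[4, 3, 2, 5, 0, 1]
  Result: [4, 3, 2, 5, 0, 1]

Answer: [4, 3, 2, 5, 0, 1]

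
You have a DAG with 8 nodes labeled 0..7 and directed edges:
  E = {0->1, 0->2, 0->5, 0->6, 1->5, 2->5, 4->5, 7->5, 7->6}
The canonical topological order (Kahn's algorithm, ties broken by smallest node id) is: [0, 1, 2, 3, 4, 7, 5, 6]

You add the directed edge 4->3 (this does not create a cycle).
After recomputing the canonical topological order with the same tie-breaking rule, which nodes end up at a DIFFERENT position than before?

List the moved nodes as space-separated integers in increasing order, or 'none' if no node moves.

Answer: 3 4

Derivation:
Old toposort: [0, 1, 2, 3, 4, 7, 5, 6]
Added edge 4->3
Recompute Kahn (smallest-id tiebreak):
  initial in-degrees: [0, 1, 1, 1, 0, 5, 2, 0]
  ready (indeg=0): [0, 4, 7]
  pop 0: indeg[1]->0; indeg[2]->0; indeg[5]->4; indeg[6]->1 | ready=[1, 2, 4, 7] | order so far=[0]
  pop 1: indeg[5]->3 | ready=[2, 4, 7] | order so far=[0, 1]
  pop 2: indeg[5]->2 | ready=[4, 7] | order so far=[0, 1, 2]
  pop 4: indeg[3]->0; indeg[5]->1 | ready=[3, 7] | order so far=[0, 1, 2, 4]
  pop 3: no out-edges | ready=[7] | order so far=[0, 1, 2, 4, 3]
  pop 7: indeg[5]->0; indeg[6]->0 | ready=[5, 6] | order so far=[0, 1, 2, 4, 3, 7]
  pop 5: no out-edges | ready=[6] | order so far=[0, 1, 2, 4, 3, 7, 5]
  pop 6: no out-edges | ready=[] | order so far=[0, 1, 2, 4, 3, 7, 5, 6]
New canonical toposort: [0, 1, 2, 4, 3, 7, 5, 6]
Compare positions:
  Node 0: index 0 -> 0 (same)
  Node 1: index 1 -> 1 (same)
  Node 2: index 2 -> 2 (same)
  Node 3: index 3 -> 4 (moved)
  Node 4: index 4 -> 3 (moved)
  Node 5: index 6 -> 6 (same)
  Node 6: index 7 -> 7 (same)
  Node 7: index 5 -> 5 (same)
Nodes that changed position: 3 4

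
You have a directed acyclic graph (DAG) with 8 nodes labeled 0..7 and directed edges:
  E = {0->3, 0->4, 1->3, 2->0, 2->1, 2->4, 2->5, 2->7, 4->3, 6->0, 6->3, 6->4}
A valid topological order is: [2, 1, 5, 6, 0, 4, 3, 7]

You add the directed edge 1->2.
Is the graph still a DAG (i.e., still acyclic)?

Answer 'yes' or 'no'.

Answer: no

Derivation:
Given toposort: [2, 1, 5, 6, 0, 4, 3, 7]
Position of 1: index 1; position of 2: index 0
New edge 1->2: backward (u after v in old order)
Backward edge: old toposort is now invalid. Check if this creates a cycle.
Does 2 already reach 1? Reachable from 2: [0, 1, 2, 3, 4, 5, 7]. YES -> cycle!
Still a DAG? no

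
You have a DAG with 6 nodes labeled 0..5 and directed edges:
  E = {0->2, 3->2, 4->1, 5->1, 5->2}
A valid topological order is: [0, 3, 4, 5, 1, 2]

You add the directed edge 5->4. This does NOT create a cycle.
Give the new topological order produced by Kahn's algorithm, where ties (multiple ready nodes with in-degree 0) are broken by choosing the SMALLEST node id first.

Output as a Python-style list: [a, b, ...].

Answer: [0, 3, 5, 2, 4, 1]

Derivation:
Old toposort: [0, 3, 4, 5, 1, 2]
Added edge: 5->4
Position of 5 (3) > position of 4 (2). Must reorder: 5 must now come before 4.
Run Kahn's algorithm (break ties by smallest node id):
  initial in-degrees: [0, 2, 3, 0, 1, 0]
  ready (indeg=0): [0, 3, 5]
  pop 0: indeg[2]->2 | ready=[3, 5] | order so far=[0]
  pop 3: indeg[2]->1 | ready=[5] | order so far=[0, 3]
  pop 5: indeg[1]->1; indeg[2]->0; indeg[4]->0 | ready=[2, 4] | order so far=[0, 3, 5]
  pop 2: no out-edges | ready=[4] | order so far=[0, 3, 5, 2]
  pop 4: indeg[1]->0 | ready=[1] | order so far=[0, 3, 5, 2, 4]
  pop 1: no out-edges | ready=[] | order so far=[0, 3, 5, 2, 4, 1]
  Result: [0, 3, 5, 2, 4, 1]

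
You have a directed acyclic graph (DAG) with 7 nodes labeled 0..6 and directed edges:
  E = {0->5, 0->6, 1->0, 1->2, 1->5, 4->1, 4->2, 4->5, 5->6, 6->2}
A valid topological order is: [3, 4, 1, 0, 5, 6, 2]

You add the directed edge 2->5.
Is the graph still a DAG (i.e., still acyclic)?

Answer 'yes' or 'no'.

Given toposort: [3, 4, 1, 0, 5, 6, 2]
Position of 2: index 6; position of 5: index 4
New edge 2->5: backward (u after v in old order)
Backward edge: old toposort is now invalid. Check if this creates a cycle.
Does 5 already reach 2? Reachable from 5: [2, 5, 6]. YES -> cycle!
Still a DAG? no

Answer: no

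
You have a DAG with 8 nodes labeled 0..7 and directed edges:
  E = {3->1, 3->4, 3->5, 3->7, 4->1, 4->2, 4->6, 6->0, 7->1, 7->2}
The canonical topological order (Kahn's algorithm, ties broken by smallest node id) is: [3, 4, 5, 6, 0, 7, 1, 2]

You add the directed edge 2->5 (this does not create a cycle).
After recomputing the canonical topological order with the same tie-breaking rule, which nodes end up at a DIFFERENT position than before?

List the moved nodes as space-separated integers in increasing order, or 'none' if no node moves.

Old toposort: [3, 4, 5, 6, 0, 7, 1, 2]
Added edge 2->5
Recompute Kahn (smallest-id tiebreak):
  initial in-degrees: [1, 3, 2, 0, 1, 2, 1, 1]
  ready (indeg=0): [3]
  pop 3: indeg[1]->2; indeg[4]->0; indeg[5]->1; indeg[7]->0 | ready=[4, 7] | order so far=[3]
  pop 4: indeg[1]->1; indeg[2]->1; indeg[6]->0 | ready=[6, 7] | order so far=[3, 4]
  pop 6: indeg[0]->0 | ready=[0, 7] | order so far=[3, 4, 6]
  pop 0: no out-edges | ready=[7] | order so far=[3, 4, 6, 0]
  pop 7: indeg[1]->0; indeg[2]->0 | ready=[1, 2] | order so far=[3, 4, 6, 0, 7]
  pop 1: no out-edges | ready=[2] | order so far=[3, 4, 6, 0, 7, 1]
  pop 2: indeg[5]->0 | ready=[5] | order so far=[3, 4, 6, 0, 7, 1, 2]
  pop 5: no out-edges | ready=[] | order so far=[3, 4, 6, 0, 7, 1, 2, 5]
New canonical toposort: [3, 4, 6, 0, 7, 1, 2, 5]
Compare positions:
  Node 0: index 4 -> 3 (moved)
  Node 1: index 6 -> 5 (moved)
  Node 2: index 7 -> 6 (moved)
  Node 3: index 0 -> 0 (same)
  Node 4: index 1 -> 1 (same)
  Node 5: index 2 -> 7 (moved)
  Node 6: index 3 -> 2 (moved)
  Node 7: index 5 -> 4 (moved)
Nodes that changed position: 0 1 2 5 6 7

Answer: 0 1 2 5 6 7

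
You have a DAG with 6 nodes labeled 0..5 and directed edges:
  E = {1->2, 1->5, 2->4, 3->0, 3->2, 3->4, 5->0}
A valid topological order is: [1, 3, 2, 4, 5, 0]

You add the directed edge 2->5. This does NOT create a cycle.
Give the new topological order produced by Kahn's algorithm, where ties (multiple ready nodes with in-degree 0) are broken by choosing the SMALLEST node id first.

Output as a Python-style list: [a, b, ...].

Answer: [1, 3, 2, 4, 5, 0]

Derivation:
Old toposort: [1, 3, 2, 4, 5, 0]
Added edge: 2->5
Position of 2 (2) < position of 5 (4). Old order still valid.
Run Kahn's algorithm (break ties by smallest node id):
  initial in-degrees: [2, 0, 2, 0, 2, 2]
  ready (indeg=0): [1, 3]
  pop 1: indeg[2]->1; indeg[5]->1 | ready=[3] | order so far=[1]
  pop 3: indeg[0]->1; indeg[2]->0; indeg[4]->1 | ready=[2] | order so far=[1, 3]
  pop 2: indeg[4]->0; indeg[5]->0 | ready=[4, 5] | order so far=[1, 3, 2]
  pop 4: no out-edges | ready=[5] | order so far=[1, 3, 2, 4]
  pop 5: indeg[0]->0 | ready=[0] | order so far=[1, 3, 2, 4, 5]
  pop 0: no out-edges | ready=[] | order so far=[1, 3, 2, 4, 5, 0]
  Result: [1, 3, 2, 4, 5, 0]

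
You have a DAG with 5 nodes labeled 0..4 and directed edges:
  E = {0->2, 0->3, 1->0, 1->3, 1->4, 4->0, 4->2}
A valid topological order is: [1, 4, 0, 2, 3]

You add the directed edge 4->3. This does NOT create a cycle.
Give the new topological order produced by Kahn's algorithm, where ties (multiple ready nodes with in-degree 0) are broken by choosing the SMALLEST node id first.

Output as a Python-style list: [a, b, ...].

Answer: [1, 4, 0, 2, 3]

Derivation:
Old toposort: [1, 4, 0, 2, 3]
Added edge: 4->3
Position of 4 (1) < position of 3 (4). Old order still valid.
Run Kahn's algorithm (break ties by smallest node id):
  initial in-degrees: [2, 0, 2, 3, 1]
  ready (indeg=0): [1]
  pop 1: indeg[0]->1; indeg[3]->2; indeg[4]->0 | ready=[4] | order so far=[1]
  pop 4: indeg[0]->0; indeg[2]->1; indeg[3]->1 | ready=[0] | order so far=[1, 4]
  pop 0: indeg[2]->0; indeg[3]->0 | ready=[2, 3] | order so far=[1, 4, 0]
  pop 2: no out-edges | ready=[3] | order so far=[1, 4, 0, 2]
  pop 3: no out-edges | ready=[] | order so far=[1, 4, 0, 2, 3]
  Result: [1, 4, 0, 2, 3]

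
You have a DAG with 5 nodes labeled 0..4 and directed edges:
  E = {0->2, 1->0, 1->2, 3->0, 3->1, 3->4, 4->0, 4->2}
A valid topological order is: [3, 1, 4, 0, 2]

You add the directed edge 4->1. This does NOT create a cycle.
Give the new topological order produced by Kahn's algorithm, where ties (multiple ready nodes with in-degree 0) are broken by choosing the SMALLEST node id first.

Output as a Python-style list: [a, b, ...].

Old toposort: [3, 1, 4, 0, 2]
Added edge: 4->1
Position of 4 (2) > position of 1 (1). Must reorder: 4 must now come before 1.
Run Kahn's algorithm (break ties by smallest node id):
  initial in-degrees: [3, 2, 3, 0, 1]
  ready (indeg=0): [3]
  pop 3: indeg[0]->2; indeg[1]->1; indeg[4]->0 | ready=[4] | order so far=[3]
  pop 4: indeg[0]->1; indeg[1]->0; indeg[2]->2 | ready=[1] | order so far=[3, 4]
  pop 1: indeg[0]->0; indeg[2]->1 | ready=[0] | order so far=[3, 4, 1]
  pop 0: indeg[2]->0 | ready=[2] | order so far=[3, 4, 1, 0]
  pop 2: no out-edges | ready=[] | order so far=[3, 4, 1, 0, 2]
  Result: [3, 4, 1, 0, 2]

Answer: [3, 4, 1, 0, 2]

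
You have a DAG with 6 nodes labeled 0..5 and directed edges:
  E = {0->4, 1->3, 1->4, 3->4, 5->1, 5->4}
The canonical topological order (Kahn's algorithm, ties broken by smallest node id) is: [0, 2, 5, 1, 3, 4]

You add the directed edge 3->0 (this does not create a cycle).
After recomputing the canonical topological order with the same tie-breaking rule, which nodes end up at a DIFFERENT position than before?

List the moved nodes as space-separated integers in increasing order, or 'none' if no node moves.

Answer: 0 1 2 3 5

Derivation:
Old toposort: [0, 2, 5, 1, 3, 4]
Added edge 3->0
Recompute Kahn (smallest-id tiebreak):
  initial in-degrees: [1, 1, 0, 1, 4, 0]
  ready (indeg=0): [2, 5]
  pop 2: no out-edges | ready=[5] | order so far=[2]
  pop 5: indeg[1]->0; indeg[4]->3 | ready=[1] | order so far=[2, 5]
  pop 1: indeg[3]->0; indeg[4]->2 | ready=[3] | order so far=[2, 5, 1]
  pop 3: indeg[0]->0; indeg[4]->1 | ready=[0] | order so far=[2, 5, 1, 3]
  pop 0: indeg[4]->0 | ready=[4] | order so far=[2, 5, 1, 3, 0]
  pop 4: no out-edges | ready=[] | order so far=[2, 5, 1, 3, 0, 4]
New canonical toposort: [2, 5, 1, 3, 0, 4]
Compare positions:
  Node 0: index 0 -> 4 (moved)
  Node 1: index 3 -> 2 (moved)
  Node 2: index 1 -> 0 (moved)
  Node 3: index 4 -> 3 (moved)
  Node 4: index 5 -> 5 (same)
  Node 5: index 2 -> 1 (moved)
Nodes that changed position: 0 1 2 3 5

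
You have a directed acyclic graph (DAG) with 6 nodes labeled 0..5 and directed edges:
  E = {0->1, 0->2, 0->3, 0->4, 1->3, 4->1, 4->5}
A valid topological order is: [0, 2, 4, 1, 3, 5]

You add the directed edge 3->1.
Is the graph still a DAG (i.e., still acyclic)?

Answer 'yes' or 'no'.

Answer: no

Derivation:
Given toposort: [0, 2, 4, 1, 3, 5]
Position of 3: index 4; position of 1: index 3
New edge 3->1: backward (u after v in old order)
Backward edge: old toposort is now invalid. Check if this creates a cycle.
Does 1 already reach 3? Reachable from 1: [1, 3]. YES -> cycle!
Still a DAG? no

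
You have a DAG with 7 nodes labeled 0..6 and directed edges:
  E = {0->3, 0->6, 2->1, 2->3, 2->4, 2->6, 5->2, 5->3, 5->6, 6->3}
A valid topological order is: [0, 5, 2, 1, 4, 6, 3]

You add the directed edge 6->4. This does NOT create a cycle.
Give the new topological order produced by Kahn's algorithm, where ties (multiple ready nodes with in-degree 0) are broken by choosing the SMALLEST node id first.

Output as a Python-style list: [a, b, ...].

Answer: [0, 5, 2, 1, 6, 3, 4]

Derivation:
Old toposort: [0, 5, 2, 1, 4, 6, 3]
Added edge: 6->4
Position of 6 (5) > position of 4 (4). Must reorder: 6 must now come before 4.
Run Kahn's algorithm (break ties by smallest node id):
  initial in-degrees: [0, 1, 1, 4, 2, 0, 3]
  ready (indeg=0): [0, 5]
  pop 0: indeg[3]->3; indeg[6]->2 | ready=[5] | order so far=[0]
  pop 5: indeg[2]->0; indeg[3]->2; indeg[6]->1 | ready=[2] | order so far=[0, 5]
  pop 2: indeg[1]->0; indeg[3]->1; indeg[4]->1; indeg[6]->0 | ready=[1, 6] | order so far=[0, 5, 2]
  pop 1: no out-edges | ready=[6] | order so far=[0, 5, 2, 1]
  pop 6: indeg[3]->0; indeg[4]->0 | ready=[3, 4] | order so far=[0, 5, 2, 1, 6]
  pop 3: no out-edges | ready=[4] | order so far=[0, 5, 2, 1, 6, 3]
  pop 4: no out-edges | ready=[] | order so far=[0, 5, 2, 1, 6, 3, 4]
  Result: [0, 5, 2, 1, 6, 3, 4]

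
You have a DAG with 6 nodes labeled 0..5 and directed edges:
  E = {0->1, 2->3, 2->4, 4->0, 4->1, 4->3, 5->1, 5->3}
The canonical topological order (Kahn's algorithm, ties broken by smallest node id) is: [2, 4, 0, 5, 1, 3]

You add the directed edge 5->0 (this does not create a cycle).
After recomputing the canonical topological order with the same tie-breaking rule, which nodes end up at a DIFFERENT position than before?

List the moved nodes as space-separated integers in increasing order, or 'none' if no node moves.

Old toposort: [2, 4, 0, 5, 1, 3]
Added edge 5->0
Recompute Kahn (smallest-id tiebreak):
  initial in-degrees: [2, 3, 0, 3, 1, 0]
  ready (indeg=0): [2, 5]
  pop 2: indeg[3]->2; indeg[4]->0 | ready=[4, 5] | order so far=[2]
  pop 4: indeg[0]->1; indeg[1]->2; indeg[3]->1 | ready=[5] | order so far=[2, 4]
  pop 5: indeg[0]->0; indeg[1]->1; indeg[3]->0 | ready=[0, 3] | order so far=[2, 4, 5]
  pop 0: indeg[1]->0 | ready=[1, 3] | order so far=[2, 4, 5, 0]
  pop 1: no out-edges | ready=[3] | order so far=[2, 4, 5, 0, 1]
  pop 3: no out-edges | ready=[] | order so far=[2, 4, 5, 0, 1, 3]
New canonical toposort: [2, 4, 5, 0, 1, 3]
Compare positions:
  Node 0: index 2 -> 3 (moved)
  Node 1: index 4 -> 4 (same)
  Node 2: index 0 -> 0 (same)
  Node 3: index 5 -> 5 (same)
  Node 4: index 1 -> 1 (same)
  Node 5: index 3 -> 2 (moved)
Nodes that changed position: 0 5

Answer: 0 5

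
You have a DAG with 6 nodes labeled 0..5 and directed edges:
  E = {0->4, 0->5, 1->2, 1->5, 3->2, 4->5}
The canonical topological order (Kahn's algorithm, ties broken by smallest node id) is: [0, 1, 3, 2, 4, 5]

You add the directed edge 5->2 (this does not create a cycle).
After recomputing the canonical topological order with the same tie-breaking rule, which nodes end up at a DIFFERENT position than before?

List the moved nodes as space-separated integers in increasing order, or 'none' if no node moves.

Answer: 2 4 5

Derivation:
Old toposort: [0, 1, 3, 2, 4, 5]
Added edge 5->2
Recompute Kahn (smallest-id tiebreak):
  initial in-degrees: [0, 0, 3, 0, 1, 3]
  ready (indeg=0): [0, 1, 3]
  pop 0: indeg[4]->0; indeg[5]->2 | ready=[1, 3, 4] | order so far=[0]
  pop 1: indeg[2]->2; indeg[5]->1 | ready=[3, 4] | order so far=[0, 1]
  pop 3: indeg[2]->1 | ready=[4] | order so far=[0, 1, 3]
  pop 4: indeg[5]->0 | ready=[5] | order so far=[0, 1, 3, 4]
  pop 5: indeg[2]->0 | ready=[2] | order so far=[0, 1, 3, 4, 5]
  pop 2: no out-edges | ready=[] | order so far=[0, 1, 3, 4, 5, 2]
New canonical toposort: [0, 1, 3, 4, 5, 2]
Compare positions:
  Node 0: index 0 -> 0 (same)
  Node 1: index 1 -> 1 (same)
  Node 2: index 3 -> 5 (moved)
  Node 3: index 2 -> 2 (same)
  Node 4: index 4 -> 3 (moved)
  Node 5: index 5 -> 4 (moved)
Nodes that changed position: 2 4 5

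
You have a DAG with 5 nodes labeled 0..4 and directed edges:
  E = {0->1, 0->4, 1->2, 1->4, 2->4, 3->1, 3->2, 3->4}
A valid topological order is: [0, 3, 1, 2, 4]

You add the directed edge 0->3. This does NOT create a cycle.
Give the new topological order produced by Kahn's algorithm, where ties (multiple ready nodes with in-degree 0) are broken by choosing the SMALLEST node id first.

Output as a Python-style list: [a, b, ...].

Answer: [0, 3, 1, 2, 4]

Derivation:
Old toposort: [0, 3, 1, 2, 4]
Added edge: 0->3
Position of 0 (0) < position of 3 (1). Old order still valid.
Run Kahn's algorithm (break ties by smallest node id):
  initial in-degrees: [0, 2, 2, 1, 4]
  ready (indeg=0): [0]
  pop 0: indeg[1]->1; indeg[3]->0; indeg[4]->3 | ready=[3] | order so far=[0]
  pop 3: indeg[1]->0; indeg[2]->1; indeg[4]->2 | ready=[1] | order so far=[0, 3]
  pop 1: indeg[2]->0; indeg[4]->1 | ready=[2] | order so far=[0, 3, 1]
  pop 2: indeg[4]->0 | ready=[4] | order so far=[0, 3, 1, 2]
  pop 4: no out-edges | ready=[] | order so far=[0, 3, 1, 2, 4]
  Result: [0, 3, 1, 2, 4]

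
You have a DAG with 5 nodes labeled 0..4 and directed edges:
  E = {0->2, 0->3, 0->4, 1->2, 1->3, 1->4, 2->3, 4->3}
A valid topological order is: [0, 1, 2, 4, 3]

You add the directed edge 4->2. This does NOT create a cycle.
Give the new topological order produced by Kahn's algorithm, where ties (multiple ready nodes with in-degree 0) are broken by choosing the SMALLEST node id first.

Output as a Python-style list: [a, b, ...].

Old toposort: [0, 1, 2, 4, 3]
Added edge: 4->2
Position of 4 (3) > position of 2 (2). Must reorder: 4 must now come before 2.
Run Kahn's algorithm (break ties by smallest node id):
  initial in-degrees: [0, 0, 3, 4, 2]
  ready (indeg=0): [0, 1]
  pop 0: indeg[2]->2; indeg[3]->3; indeg[4]->1 | ready=[1] | order so far=[0]
  pop 1: indeg[2]->1; indeg[3]->2; indeg[4]->0 | ready=[4] | order so far=[0, 1]
  pop 4: indeg[2]->0; indeg[3]->1 | ready=[2] | order so far=[0, 1, 4]
  pop 2: indeg[3]->0 | ready=[3] | order so far=[0, 1, 4, 2]
  pop 3: no out-edges | ready=[] | order so far=[0, 1, 4, 2, 3]
  Result: [0, 1, 4, 2, 3]

Answer: [0, 1, 4, 2, 3]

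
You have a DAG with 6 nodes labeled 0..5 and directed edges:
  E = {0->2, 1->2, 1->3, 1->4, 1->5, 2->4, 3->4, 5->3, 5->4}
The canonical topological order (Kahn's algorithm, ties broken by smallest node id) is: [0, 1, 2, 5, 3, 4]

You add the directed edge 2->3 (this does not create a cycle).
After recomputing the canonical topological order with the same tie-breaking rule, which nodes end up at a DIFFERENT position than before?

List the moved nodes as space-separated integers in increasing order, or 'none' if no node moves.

Old toposort: [0, 1, 2, 5, 3, 4]
Added edge 2->3
Recompute Kahn (smallest-id tiebreak):
  initial in-degrees: [0, 0, 2, 3, 4, 1]
  ready (indeg=0): [0, 1]
  pop 0: indeg[2]->1 | ready=[1] | order so far=[0]
  pop 1: indeg[2]->0; indeg[3]->2; indeg[4]->3; indeg[5]->0 | ready=[2, 5] | order so far=[0, 1]
  pop 2: indeg[3]->1; indeg[4]->2 | ready=[5] | order so far=[0, 1, 2]
  pop 5: indeg[3]->0; indeg[4]->1 | ready=[3] | order so far=[0, 1, 2, 5]
  pop 3: indeg[4]->0 | ready=[4] | order so far=[0, 1, 2, 5, 3]
  pop 4: no out-edges | ready=[] | order so far=[0, 1, 2, 5, 3, 4]
New canonical toposort: [0, 1, 2, 5, 3, 4]
Compare positions:
  Node 0: index 0 -> 0 (same)
  Node 1: index 1 -> 1 (same)
  Node 2: index 2 -> 2 (same)
  Node 3: index 4 -> 4 (same)
  Node 4: index 5 -> 5 (same)
  Node 5: index 3 -> 3 (same)
Nodes that changed position: none

Answer: none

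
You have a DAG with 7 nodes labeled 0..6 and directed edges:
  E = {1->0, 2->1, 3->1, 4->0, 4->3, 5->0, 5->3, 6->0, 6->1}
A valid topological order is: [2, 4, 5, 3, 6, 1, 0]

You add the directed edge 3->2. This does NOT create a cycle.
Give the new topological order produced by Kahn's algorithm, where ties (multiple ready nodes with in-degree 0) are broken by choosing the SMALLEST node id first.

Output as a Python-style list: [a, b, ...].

Answer: [4, 5, 3, 2, 6, 1, 0]

Derivation:
Old toposort: [2, 4, 5, 3, 6, 1, 0]
Added edge: 3->2
Position of 3 (3) > position of 2 (0). Must reorder: 3 must now come before 2.
Run Kahn's algorithm (break ties by smallest node id):
  initial in-degrees: [4, 3, 1, 2, 0, 0, 0]
  ready (indeg=0): [4, 5, 6]
  pop 4: indeg[0]->3; indeg[3]->1 | ready=[5, 6] | order so far=[4]
  pop 5: indeg[0]->2; indeg[3]->0 | ready=[3, 6] | order so far=[4, 5]
  pop 3: indeg[1]->2; indeg[2]->0 | ready=[2, 6] | order so far=[4, 5, 3]
  pop 2: indeg[1]->1 | ready=[6] | order so far=[4, 5, 3, 2]
  pop 6: indeg[0]->1; indeg[1]->0 | ready=[1] | order so far=[4, 5, 3, 2, 6]
  pop 1: indeg[0]->0 | ready=[0] | order so far=[4, 5, 3, 2, 6, 1]
  pop 0: no out-edges | ready=[] | order so far=[4, 5, 3, 2, 6, 1, 0]
  Result: [4, 5, 3, 2, 6, 1, 0]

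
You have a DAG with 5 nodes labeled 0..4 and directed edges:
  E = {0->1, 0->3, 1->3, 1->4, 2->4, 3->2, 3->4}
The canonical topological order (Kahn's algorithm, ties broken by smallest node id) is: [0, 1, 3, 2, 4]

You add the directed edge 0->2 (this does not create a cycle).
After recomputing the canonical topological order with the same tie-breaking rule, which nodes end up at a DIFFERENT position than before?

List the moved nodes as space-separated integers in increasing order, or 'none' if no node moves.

Old toposort: [0, 1, 3, 2, 4]
Added edge 0->2
Recompute Kahn (smallest-id tiebreak):
  initial in-degrees: [0, 1, 2, 2, 3]
  ready (indeg=0): [0]
  pop 0: indeg[1]->0; indeg[2]->1; indeg[3]->1 | ready=[1] | order so far=[0]
  pop 1: indeg[3]->0; indeg[4]->2 | ready=[3] | order so far=[0, 1]
  pop 3: indeg[2]->0; indeg[4]->1 | ready=[2] | order so far=[0, 1, 3]
  pop 2: indeg[4]->0 | ready=[4] | order so far=[0, 1, 3, 2]
  pop 4: no out-edges | ready=[] | order so far=[0, 1, 3, 2, 4]
New canonical toposort: [0, 1, 3, 2, 4]
Compare positions:
  Node 0: index 0 -> 0 (same)
  Node 1: index 1 -> 1 (same)
  Node 2: index 3 -> 3 (same)
  Node 3: index 2 -> 2 (same)
  Node 4: index 4 -> 4 (same)
Nodes that changed position: none

Answer: none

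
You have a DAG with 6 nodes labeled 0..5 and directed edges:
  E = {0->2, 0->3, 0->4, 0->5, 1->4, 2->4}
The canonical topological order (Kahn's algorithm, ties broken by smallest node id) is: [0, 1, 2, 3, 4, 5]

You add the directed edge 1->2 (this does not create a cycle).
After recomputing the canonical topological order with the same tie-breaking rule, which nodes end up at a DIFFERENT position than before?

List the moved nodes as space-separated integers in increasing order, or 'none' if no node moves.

Old toposort: [0, 1, 2, 3, 4, 5]
Added edge 1->2
Recompute Kahn (smallest-id tiebreak):
  initial in-degrees: [0, 0, 2, 1, 3, 1]
  ready (indeg=0): [0, 1]
  pop 0: indeg[2]->1; indeg[3]->0; indeg[4]->2; indeg[5]->0 | ready=[1, 3, 5] | order so far=[0]
  pop 1: indeg[2]->0; indeg[4]->1 | ready=[2, 3, 5] | order so far=[0, 1]
  pop 2: indeg[4]->0 | ready=[3, 4, 5] | order so far=[0, 1, 2]
  pop 3: no out-edges | ready=[4, 5] | order so far=[0, 1, 2, 3]
  pop 4: no out-edges | ready=[5] | order so far=[0, 1, 2, 3, 4]
  pop 5: no out-edges | ready=[] | order so far=[0, 1, 2, 3, 4, 5]
New canonical toposort: [0, 1, 2, 3, 4, 5]
Compare positions:
  Node 0: index 0 -> 0 (same)
  Node 1: index 1 -> 1 (same)
  Node 2: index 2 -> 2 (same)
  Node 3: index 3 -> 3 (same)
  Node 4: index 4 -> 4 (same)
  Node 5: index 5 -> 5 (same)
Nodes that changed position: none

Answer: none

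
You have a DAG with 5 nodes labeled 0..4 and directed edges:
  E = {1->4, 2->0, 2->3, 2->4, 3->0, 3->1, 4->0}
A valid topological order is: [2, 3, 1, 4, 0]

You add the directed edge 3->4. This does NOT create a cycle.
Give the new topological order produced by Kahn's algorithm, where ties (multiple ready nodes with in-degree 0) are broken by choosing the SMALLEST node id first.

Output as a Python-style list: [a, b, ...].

Old toposort: [2, 3, 1, 4, 0]
Added edge: 3->4
Position of 3 (1) < position of 4 (3). Old order still valid.
Run Kahn's algorithm (break ties by smallest node id):
  initial in-degrees: [3, 1, 0, 1, 3]
  ready (indeg=0): [2]
  pop 2: indeg[0]->2; indeg[3]->0; indeg[4]->2 | ready=[3] | order so far=[2]
  pop 3: indeg[0]->1; indeg[1]->0; indeg[4]->1 | ready=[1] | order so far=[2, 3]
  pop 1: indeg[4]->0 | ready=[4] | order so far=[2, 3, 1]
  pop 4: indeg[0]->0 | ready=[0] | order so far=[2, 3, 1, 4]
  pop 0: no out-edges | ready=[] | order so far=[2, 3, 1, 4, 0]
  Result: [2, 3, 1, 4, 0]

Answer: [2, 3, 1, 4, 0]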